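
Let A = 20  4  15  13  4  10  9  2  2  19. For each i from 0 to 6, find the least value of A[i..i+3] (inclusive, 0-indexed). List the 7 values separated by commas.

4, 4, 4, 4, 2, 2, 2

Sliding a size-4 window across the 10 values:
[20, 4, 15, 13] → min 4
[4, 15, 13, 4] → min 4
[15, 13, 4, 10] → min 4
[13, 4, 10, 9] → min 4
[4, 10, 9, 2] → min 2
[10, 9, 2, 2] → min 2
[9, 2, 2, 19] → min 2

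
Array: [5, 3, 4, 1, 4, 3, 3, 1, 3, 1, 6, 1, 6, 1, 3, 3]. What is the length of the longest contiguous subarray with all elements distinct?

4

add 5: [5] len 1
add 3: [5, 3] len 2
add 4: [5, 3, 4] len 3
add 1: [5, 3, 4, 1] len 4
add 4 (repeat 4, move left end past it): [1, 4] len 2
add 3: [1, 4, 3] len 3
add 3 (repeat 3, move left end past it): [3] len 1
add 1: [3, 1] len 2
add 3 (repeat 3, move left end past it): [1, 3] len 2
add 1 (repeat 1, move left end past it): [3, 1] len 2
add 6: [3, 1, 6] len 3
add 1 (repeat 1, move left end past it): [6, 1] len 2
add 6 (repeat 6, move left end past it): [1, 6] len 2
add 1 (repeat 1, move left end past it): [6, 1] len 2
add 3: [6, 1, 3] len 3
add 3 (repeat 3, move left end past it): [3] len 1
Longest all-distinct length: 4.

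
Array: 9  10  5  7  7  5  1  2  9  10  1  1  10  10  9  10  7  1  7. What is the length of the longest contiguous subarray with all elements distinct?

add 9: [9] len 1
add 10: [9, 10] len 2
add 5: [9, 10, 5] len 3
add 7: [9, 10, 5, 7] len 4
add 7 (repeat 7, move left end past it): [7] len 1
add 5: [7, 5] len 2
add 1: [7, 5, 1] len 3
add 2: [7, 5, 1, 2] len 4
add 9: [7, 5, 1, 2, 9] len 5
add 10: [7, 5, 1, 2, 9, 10] len 6
add 1 (repeat 1, move left end past it): [2, 9, 10, 1] len 4
add 1 (repeat 1, move left end past it): [1] len 1
add 10: [1, 10] len 2
add 10 (repeat 10, move left end past it): [10] len 1
add 9: [10, 9] len 2
add 10 (repeat 10, move left end past it): [9, 10] len 2
add 7: [9, 10, 7] len 3
add 1: [9, 10, 7, 1] len 4
add 7 (repeat 7, move left end past it): [1, 7] len 2
Longest all-distinct length: 6.

6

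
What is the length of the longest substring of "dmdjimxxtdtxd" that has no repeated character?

add d: [d] len 1
add m: [d, m] len 2
add d (repeat d, move left end past it): [m, d] len 2
add j: [m, d, j] len 3
add i: [m, d, j, i] len 4
add m (repeat m, move left end past it): [d, j, i, m] len 4
add x: [d, j, i, m, x] len 5
add x (repeat x, move left end past it): [x] len 1
add t: [x, t] len 2
add d: [x, t, d] len 3
add t (repeat t, move left end past it): [d, t] len 2
add x: [d, t, x] len 3
add d (repeat d, move left end past it): [t, x, d] len 3
Longest all-distinct length: 5.

5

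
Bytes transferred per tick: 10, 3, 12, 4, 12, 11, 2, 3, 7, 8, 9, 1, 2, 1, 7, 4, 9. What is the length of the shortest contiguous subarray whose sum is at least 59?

Extend right; whenever the sum reaches 59, record the length and shrink from the left:
add 10: running sum 10 < 59
add 3: running sum 13 < 59
add 12: running sum 25 < 59
add 4: running sum 29 < 59
add 12: running sum 41 < 59
add 11: running sum 52 < 59
add 2: running sum 54 < 59
add 3: running sum 57 < 59
end 8: [10, 3, 12, 4, 12, 11, 2, 3, 7] sum 64, len 9
end 9: [12, 4, 12, 11, 2, 3, 7, 8] sum 59, len 8
end 10: [12, 4, 12, 11, 2, 3, 7, 8, 9] sum 68, len 9
end 11: [12, 4, 12, 11, 2, 3, 7, 8, 9, 1] sum 69, len 10
end 12: [4, 12, 11, 2, 3, 7, 8, 9, 1, 2] sum 59, len 10
end 13: [4, 12, 11, 2, 3, 7, 8, 9, 1, 2, 1] sum 60, len 11
end 14: [12, 11, 2, 3, 7, 8, 9, 1, 2, 1, 7] sum 63, len 11
end 15: [12, 11, 2, 3, 7, 8, 9, 1, 2, 1, 7, 4] sum 67, len 12
end 16: [11, 2, 3, 7, 8, 9, 1, 2, 1, 7, 4, 9] sum 64, len 12
Shortest qualifying length: 8.

8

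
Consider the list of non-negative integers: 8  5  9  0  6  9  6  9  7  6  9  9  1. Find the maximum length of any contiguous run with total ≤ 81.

12

[8] sum 8 len 1
[8, 5] sum 13 len 2
[8, 5, 9] sum 22 len 3
[8, 5, 9, 0] sum 22 len 4
[8, 5, 9, 0, 6] sum 28 len 5
[8, 5, 9, 0, 6, 9] sum 37 len 6
[8, 5, 9, 0, 6, 9, 6] sum 43 len 7
[8, 5, 9, 0, 6, 9, 6, 9] sum 52 len 8
[8, 5, 9, 0, 6, 9, 6, 9, 7] sum 59 len 9
[8, 5, 9, 0, 6, 9, 6, 9, 7, 6] sum 65 len 10
[8, 5, 9, 0, 6, 9, 6, 9, 7, 6, 9] sum 74 len 11
[5, 9, 0, 6, 9, 6, 9, 7, 6, 9, 9] sum 75 len 11
[5, 9, 0, 6, 9, 6, 9, 7, 6, 9, 9, 1] sum 76 len 12
Longest length seen: 12.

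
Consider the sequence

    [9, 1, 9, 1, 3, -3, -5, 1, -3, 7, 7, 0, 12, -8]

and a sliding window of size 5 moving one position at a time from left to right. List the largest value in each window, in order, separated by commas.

Sliding a size-5 window across the 14 values:
9 1 9 1 3 → max 9
1 9 1 3 -3 → max 9
9 1 3 -3 -5 → max 9
1 3 -3 -5 1 → max 3
3 -3 -5 1 -3 → max 3
-3 -5 1 -3 7 → max 7
-5 1 -3 7 7 → max 7
1 -3 7 7 0 → max 7
-3 7 7 0 12 → max 12
7 7 0 12 -8 → max 12

9, 9, 9, 3, 3, 7, 7, 7, 12, 12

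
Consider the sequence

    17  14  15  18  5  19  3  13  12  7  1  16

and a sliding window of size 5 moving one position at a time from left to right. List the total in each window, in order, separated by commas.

[17, 14, 15, 18, 5] → sum 69
[14, 15, 18, 5, 19] → sum 71
[15, 18, 5, 19, 3] → sum 60
[18, 5, 19, 3, 13] → sum 58
[5, 19, 3, 13, 12] → sum 52
[19, 3, 13, 12, 7] → sum 54
[3, 13, 12, 7, 1] → sum 36
[13, 12, 7, 1, 16] → sum 49

69, 71, 60, 58, 52, 54, 36, 49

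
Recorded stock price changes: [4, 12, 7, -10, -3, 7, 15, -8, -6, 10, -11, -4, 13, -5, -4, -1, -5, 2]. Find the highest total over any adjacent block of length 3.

23

[4, 12, 7] → sum 23
[12, 7, -10] → sum 9
[7, -10, -3] → sum -6
[-10, -3, 7] → sum -6
[-3, 7, 15] → sum 19
[7, 15, -8] → sum 14
[15, -8, -6] → sum 1
[-8, -6, 10] → sum -4
[-6, 10, -11] → sum -7
[10, -11, -4] → sum -5
[-11, -4, 13] → sum -2
[-4, 13, -5] → sum 4
[13, -5, -4] → sum 4
[-5, -4, -1] → sum -10
[-4, -1, -5] → sum -10
[-1, -5, 2] → sum -4
Highest of these is 23.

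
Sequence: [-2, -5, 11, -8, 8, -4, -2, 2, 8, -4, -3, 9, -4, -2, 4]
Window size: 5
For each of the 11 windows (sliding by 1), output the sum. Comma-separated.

(-2, -5, 11, -8, 8) → sum 4
(-5, 11, -8, 8, -4) → sum 2
(11, -8, 8, -4, -2) → sum 5
(-8, 8, -4, -2, 2) → sum -4
(8, -4, -2, 2, 8) → sum 12
(-4, -2, 2, 8, -4) → sum 0
(-2, 2, 8, -4, -3) → sum 1
(2, 8, -4, -3, 9) → sum 12
(8, -4, -3, 9, -4) → sum 6
(-4, -3, 9, -4, -2) → sum -4
(-3, 9, -4, -2, 4) → sum 4

4, 2, 5, -4, 12, 0, 1, 12, 6, -4, 4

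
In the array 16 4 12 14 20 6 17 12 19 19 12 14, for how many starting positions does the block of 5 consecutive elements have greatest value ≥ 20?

5

16 4 12 14 20 → max 20  ≥ 20 ✓
4 12 14 20 6 → max 20  ≥ 20 ✓
12 14 20 6 17 → max 20  ≥ 20 ✓
14 20 6 17 12 → max 20  ≥ 20 ✓
20 6 17 12 19 → max 20  ≥ 20 ✓
6 17 12 19 19 → max 19
17 12 19 19 12 → max 19
12 19 19 12 14 → max 19
5 windows satisfy the condition.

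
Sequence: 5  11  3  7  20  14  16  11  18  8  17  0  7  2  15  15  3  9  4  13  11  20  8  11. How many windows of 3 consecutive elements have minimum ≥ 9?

4

[5, 11, 3] → min 3
[11, 3, 7] → min 3
[3, 7, 20] → min 3
[7, 20, 14] → min 7
[20, 14, 16] → min 14  ≥ 9 ✓
[14, 16, 11] → min 11  ≥ 9 ✓
[16, 11, 18] → min 11  ≥ 9 ✓
[11, 18, 8] → min 8
[18, 8, 17] → min 8
[8, 17, 0] → min 0
[17, 0, 7] → min 0
[0, 7, 2] → min 0
[7, 2, 15] → min 2
[2, 15, 15] → min 2
[15, 15, 3] → min 3
[15, 3, 9] → min 3
[3, 9, 4] → min 3
[9, 4, 13] → min 4
[4, 13, 11] → min 4
[13, 11, 20] → min 11  ≥ 9 ✓
[11, 20, 8] → min 8
[20, 8, 11] → min 8
4 windows satisfy the condition.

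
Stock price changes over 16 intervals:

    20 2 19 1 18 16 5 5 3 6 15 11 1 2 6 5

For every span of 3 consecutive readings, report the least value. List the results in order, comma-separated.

20 2 19 → min 2
2 19 1 → min 1
19 1 18 → min 1
1 18 16 → min 1
18 16 5 → min 5
16 5 5 → min 5
5 5 3 → min 3
5 3 6 → min 3
3 6 15 → min 3
6 15 11 → min 6
15 11 1 → min 1
11 1 2 → min 1
1 2 6 → min 1
2 6 5 → min 2

2, 1, 1, 1, 5, 5, 3, 3, 3, 6, 1, 1, 1, 2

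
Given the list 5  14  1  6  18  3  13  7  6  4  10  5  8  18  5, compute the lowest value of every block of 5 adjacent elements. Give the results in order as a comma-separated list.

5 14 1 6 18 → min 1
14 1 6 18 3 → min 1
1 6 18 3 13 → min 1
6 18 3 13 7 → min 3
18 3 13 7 6 → min 3
3 13 7 6 4 → min 3
13 7 6 4 10 → min 4
7 6 4 10 5 → min 4
6 4 10 5 8 → min 4
4 10 5 8 18 → min 4
10 5 8 18 5 → min 5

1, 1, 1, 3, 3, 3, 4, 4, 4, 4, 5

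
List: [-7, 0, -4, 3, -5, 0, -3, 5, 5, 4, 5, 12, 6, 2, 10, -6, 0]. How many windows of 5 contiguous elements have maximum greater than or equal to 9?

6

(-7, 0, -4, 3, -5) → max 3
(0, -4, 3, -5, 0) → max 3
(-4, 3, -5, 0, -3) → max 3
(3, -5, 0, -3, 5) → max 5
(-5, 0, -3, 5, 5) → max 5
(0, -3, 5, 5, 4) → max 5
(-3, 5, 5, 4, 5) → max 5
(5, 5, 4, 5, 12) → max 12  ≥ 9 ✓
(5, 4, 5, 12, 6) → max 12  ≥ 9 ✓
(4, 5, 12, 6, 2) → max 12  ≥ 9 ✓
(5, 12, 6, 2, 10) → max 12  ≥ 9 ✓
(12, 6, 2, 10, -6) → max 12  ≥ 9 ✓
(6, 2, 10, -6, 0) → max 10  ≥ 9 ✓
6 windows satisfy the condition.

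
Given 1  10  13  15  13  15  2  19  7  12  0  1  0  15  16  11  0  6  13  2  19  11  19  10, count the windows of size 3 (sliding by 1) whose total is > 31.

(1, 10, 13) → sum 24
(10, 13, 15) → sum 38  > 31 ✓
(13, 15, 13) → sum 41  > 31 ✓
(15, 13, 15) → sum 43  > 31 ✓
(13, 15, 2) → sum 30
(15, 2, 19) → sum 36  > 31 ✓
(2, 19, 7) → sum 28
(19, 7, 12) → sum 38  > 31 ✓
(7, 12, 0) → sum 19
(12, 0, 1) → sum 13
(0, 1, 0) → sum 1
(1, 0, 15) → sum 16
(0, 15, 16) → sum 31
(15, 16, 11) → sum 42  > 31 ✓
(16, 11, 0) → sum 27
(11, 0, 6) → sum 17
(0, 6, 13) → sum 19
(6, 13, 2) → sum 21
(13, 2, 19) → sum 34  > 31 ✓
(2, 19, 11) → sum 32  > 31 ✓
(19, 11, 19) → sum 49  > 31 ✓
(11, 19, 10) → sum 40  > 31 ✓
10 windows satisfy the condition.

10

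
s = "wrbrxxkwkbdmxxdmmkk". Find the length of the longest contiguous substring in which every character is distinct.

6

add w: [w] len 1
add r: [w, r] len 2
add b: [w, r, b] len 3
add r (repeat r, move left end past it): [b, r] len 2
add x: [b, r, x] len 3
add x (repeat x, move left end past it): [x] len 1
add k: [x, k] len 2
add w: [x, k, w] len 3
add k (repeat k, move left end past it): [w, k] len 2
add b: [w, k, b] len 3
add d: [w, k, b, d] len 4
add m: [w, k, b, d, m] len 5
add x: [w, k, b, d, m, x] len 6
add x (repeat x, move left end past it): [x] len 1
add d: [x, d] len 2
add m: [x, d, m] len 3
add m (repeat m, move left end past it): [m] len 1
add k: [m, k] len 2
add k (repeat k, move left end past it): [k] len 1
Longest all-distinct length: 6.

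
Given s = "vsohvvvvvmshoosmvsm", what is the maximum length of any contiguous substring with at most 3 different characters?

add v: window [v] (1 distinct), len 1
add s: window [v, s] (2 distinct), len 2
add o: window [v, s, o] (3 distinct), len 3
add h: window [s, o, h] (3 distinct), len 3
add v: window [o, h, v] (3 distinct), len 3
add v: window [o, h, v, v] (3 distinct), len 4
add v: window [o, h, v, v, v] (3 distinct), len 5
add v: window [o, h, v, v, v, v] (3 distinct), len 6
add v: window [o, h, v, v, v, v, v] (3 distinct), len 7
add m: window [h, v, v, v, v, v, m] (3 distinct), len 7
add s: window [v, v, v, v, v, m, s] (3 distinct), len 7
add h: window [m, s, h] (3 distinct), len 3
add o: window [s, h, o] (3 distinct), len 3
add o: window [s, h, o, o] (3 distinct), len 4
add s: window [s, h, o, o, s] (3 distinct), len 5
add m: window [o, o, s, m] (3 distinct), len 4
add v: window [s, m, v] (3 distinct), len 3
add s: window [s, m, v, s] (3 distinct), len 4
add m: window [s, m, v, s, m] (3 distinct), len 5
Longest length with ≤3 distinct: 7.

7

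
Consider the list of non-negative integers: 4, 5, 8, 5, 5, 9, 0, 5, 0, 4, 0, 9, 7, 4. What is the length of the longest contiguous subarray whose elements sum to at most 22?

6

[4] sum 4 len 1
[4, 5] sum 9 len 2
[4, 5, 8] sum 17 len 3
[4, 5, 8, 5] sum 22 len 4
[8, 5, 5] sum 18 len 3
[5, 5, 9] sum 19 len 3
[5, 5, 9, 0] sum 19 len 4
[5, 9, 0, 5] sum 19 len 4
[5, 9, 0, 5, 0] sum 19 len 5
[9, 0, 5, 0, 4] sum 18 len 5
[9, 0, 5, 0, 4, 0] sum 18 len 6
[0, 5, 0, 4, 0, 9] sum 18 len 6
[0, 4, 0, 9, 7] sum 20 len 5
[0, 9, 7, 4] sum 20 len 4
Longest length seen: 6.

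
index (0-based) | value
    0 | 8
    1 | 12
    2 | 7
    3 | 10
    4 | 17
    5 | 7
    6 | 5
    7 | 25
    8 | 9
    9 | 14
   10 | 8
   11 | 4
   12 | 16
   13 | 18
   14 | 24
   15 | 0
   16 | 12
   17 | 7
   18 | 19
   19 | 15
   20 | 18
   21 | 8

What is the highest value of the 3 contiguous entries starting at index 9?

14

Elements at indices 9..11: 14, 8, 4
max(14, 8, 4) = 14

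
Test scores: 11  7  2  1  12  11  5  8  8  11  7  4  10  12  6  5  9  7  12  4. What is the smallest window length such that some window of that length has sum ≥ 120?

add 11: running sum 11 < 120
add 7: running sum 18 < 120
add 2: running sum 20 < 120
add 1: running sum 21 < 120
add 12: running sum 33 < 120
add 11: running sum 44 < 120
add 5: running sum 49 < 120
add 8: running sum 57 < 120
add 8: running sum 65 < 120
add 11: running sum 76 < 120
add 7: running sum 83 < 120
add 4: running sum 87 < 120
add 10: running sum 97 < 120
add 12: running sum 109 < 120
add 6: running sum 115 < 120
add 5: shortest ending here [11, 7, 2, 1, 12, 11, 5, 8, 8, 11, 7, 4, 10, 12, 6, 5] sum 120, len 16
add 9: shortest ending here [11, 7, 2, 1, 12, 11, 5, 8, 8, 11, 7, 4, 10, 12, 6, 5, 9] sum 129, len 17
add 7: shortest ending here [7, 2, 1, 12, 11, 5, 8, 8, 11, 7, 4, 10, 12, 6, 5, 9, 7] sum 125, len 17
add 12: shortest ending here [12, 11, 5, 8, 8, 11, 7, 4, 10, 12, 6, 5, 9, 7, 12] sum 127, len 15
add 4: shortest ending here [12, 11, 5, 8, 8, 11, 7, 4, 10, 12, 6, 5, 9, 7, 12, 4] sum 131, len 16
Shortest qualifying length: 15.

15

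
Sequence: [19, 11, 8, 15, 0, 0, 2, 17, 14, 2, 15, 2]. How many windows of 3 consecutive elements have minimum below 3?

[19, 11, 8] → min 8
[11, 8, 15] → min 8
[8, 15, 0] → min 0  < 3 ✓
[15, 0, 0] → min 0  < 3 ✓
[0, 0, 2] → min 0  < 3 ✓
[0, 2, 17] → min 0  < 3 ✓
[2, 17, 14] → min 2  < 3 ✓
[17, 14, 2] → min 2  < 3 ✓
[14, 2, 15] → min 2  < 3 ✓
[2, 15, 2] → min 2  < 3 ✓
8 windows satisfy the condition.

8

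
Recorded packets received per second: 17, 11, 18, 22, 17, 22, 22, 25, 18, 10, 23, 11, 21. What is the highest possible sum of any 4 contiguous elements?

87

Window sums for each of the 10 positions:
17 11 18 22 → sum 68
11 18 22 17 → sum 68
18 22 17 22 → sum 79
22 17 22 22 → sum 83
17 22 22 25 → sum 86
22 22 25 18 → sum 87
22 25 18 10 → sum 75
25 18 10 23 → sum 76
18 10 23 11 → sum 62
10 23 11 21 → sum 65
Highest of these is 87.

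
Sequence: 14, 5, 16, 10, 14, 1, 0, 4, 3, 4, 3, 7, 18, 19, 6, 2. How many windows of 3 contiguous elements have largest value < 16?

7

[14, 5, 16] → max 16
[5, 16, 10] → max 16
[16, 10, 14] → max 16
[10, 14, 1] → max 14  < 16 ✓
[14, 1, 0] → max 14  < 16 ✓
[1, 0, 4] → max 4  < 16 ✓
[0, 4, 3] → max 4  < 16 ✓
[4, 3, 4] → max 4  < 16 ✓
[3, 4, 3] → max 4  < 16 ✓
[4, 3, 7] → max 7  < 16 ✓
[3, 7, 18] → max 18
[7, 18, 19] → max 19
[18, 19, 6] → max 19
[19, 6, 2] → max 19
7 windows satisfy the condition.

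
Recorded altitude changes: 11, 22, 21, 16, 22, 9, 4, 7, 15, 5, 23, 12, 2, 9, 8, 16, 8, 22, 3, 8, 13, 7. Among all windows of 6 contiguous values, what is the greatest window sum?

101

(11, 22, 21, 16, 22, 9) → sum 101
(22, 21, 16, 22, 9, 4) → sum 94
(21, 16, 22, 9, 4, 7) → sum 79
(16, 22, 9, 4, 7, 15) → sum 73
(22, 9, 4, 7, 15, 5) → sum 62
(9, 4, 7, 15, 5, 23) → sum 63
(4, 7, 15, 5, 23, 12) → sum 66
(7, 15, 5, 23, 12, 2) → sum 64
(15, 5, 23, 12, 2, 9) → sum 66
(5, 23, 12, 2, 9, 8) → sum 59
(23, 12, 2, 9, 8, 16) → sum 70
(12, 2, 9, 8, 16, 8) → sum 55
(2, 9, 8, 16, 8, 22) → sum 65
(9, 8, 16, 8, 22, 3) → sum 66
(8, 16, 8, 22, 3, 8) → sum 65
(16, 8, 22, 3, 8, 13) → sum 70
(8, 22, 3, 8, 13, 7) → sum 61
Greatest of these is 101.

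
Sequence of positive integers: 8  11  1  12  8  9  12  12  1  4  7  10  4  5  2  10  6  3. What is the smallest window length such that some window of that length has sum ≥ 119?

Extend right; whenever the sum reaches 119, record the length and shrink from the left:
add 8: running sum 8 < 119
add 11: running sum 19 < 119
add 1: running sum 20 < 119
add 12: running sum 32 < 119
add 8: running sum 40 < 119
add 9: running sum 49 < 119
add 12: running sum 61 < 119
add 12: running sum 73 < 119
add 1: running sum 74 < 119
add 4: running sum 78 < 119
add 7: running sum 85 < 119
add 10: running sum 95 < 119
add 4: running sum 99 < 119
add 5: running sum 104 < 119
add 2: running sum 106 < 119
add 10: running sum 116 < 119
add 6: shortest ending here [8, 11, 1, 12, 8, 9, 12, 12, 1, 4, 7, 10, 4, 5, 2, 10, 6] sum 122, len 17
add 3: shortest ending here [8, 11, 1, 12, 8, 9, 12, 12, 1, 4, 7, 10, 4, 5, 2, 10, 6, 3] sum 125, len 18
Shortest qualifying length: 17.

17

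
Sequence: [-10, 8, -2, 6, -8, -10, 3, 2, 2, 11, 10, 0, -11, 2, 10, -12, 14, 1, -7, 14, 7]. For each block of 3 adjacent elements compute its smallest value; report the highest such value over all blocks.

Each size-3 window and its min:
(-10, 8, -2) → min -10
(8, -2, 6) → min -2
(-2, 6, -8) → min -8
(6, -8, -10) → min -10
(-8, -10, 3) → min -10
(-10, 3, 2) → min -10
(3, 2, 2) → min 2
(2, 2, 11) → min 2
(2, 11, 10) → min 2
(11, 10, 0) → min 0
(10, 0, -11) → min -11
(0, -11, 2) → min -11
(-11, 2, 10) → min -11
(2, 10, -12) → min -12
(10, -12, 14) → min -12
(-12, 14, 1) → min -12
(14, 1, -7) → min -7
(1, -7, 14) → min -7
(-7, 14, 7) → min -7
Highest of these is 2.

2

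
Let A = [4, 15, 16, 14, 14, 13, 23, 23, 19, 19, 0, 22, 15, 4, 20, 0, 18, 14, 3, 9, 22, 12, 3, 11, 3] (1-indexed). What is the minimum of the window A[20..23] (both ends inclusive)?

3

Elements at indices 20..23: 9, 22, 12, 3
min(9, 22, 12, 3) = 3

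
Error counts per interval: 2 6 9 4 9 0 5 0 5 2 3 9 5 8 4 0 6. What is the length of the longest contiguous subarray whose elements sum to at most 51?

12

→ 2: sum 2, len 1
→ 6: sum 8, len 2
→ 9: sum 17, len 3
→ 4: sum 21, len 4
→ 9: sum 30, len 5
→ 0: sum 30, len 6
→ 5: sum 35, len 7
→ 0: sum 35, len 8
→ 5: sum 40, len 9
→ 2: sum 42, len 10
→ 3: sum 45, len 11
→ 9 (dropped 2, 6): sum 46, len 10
→ 5: sum 51, len 11
→ 8 (dropped 9): sum 50, len 11
→ 4 (dropped 4): sum 50, len 11
→ 0: sum 50, len 12
→ 6 (dropped 9): sum 47, len 12
Longest length seen: 12.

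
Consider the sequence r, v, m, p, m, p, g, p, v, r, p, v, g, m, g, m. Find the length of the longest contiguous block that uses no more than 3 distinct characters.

6

Extend right; when distinct count exceeds 3, shrink from the left:
[r] 1 distinct, len 1
[r, v] 2 distinct, len 2
[r, v, m] 3 distinct, len 3
[v, m, p] 3 distinct, len 3
[v, m, p, m] 3 distinct, len 4
[v, m, p, m, p] 3 distinct, len 5
[m, p, m, p, g] 3 distinct, len 5
[m, p, m, p, g, p] 3 distinct, len 6
[p, g, p, v] 3 distinct, len 4
[p, v, r] 3 distinct, len 3
[p, v, r, p] 3 distinct, len 4
[p, v, r, p, v] 3 distinct, len 5
[p, v, g] 3 distinct, len 3
[v, g, m] 3 distinct, len 3
[v, g, m, g] 3 distinct, len 4
[v, g, m, g, m] 3 distinct, len 5
Longest length with ≤3 distinct: 6.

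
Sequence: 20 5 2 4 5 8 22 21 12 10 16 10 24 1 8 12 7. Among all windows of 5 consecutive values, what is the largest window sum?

Window sums for each of the 13 positions:
20 5 2 4 5 → sum 36
5 2 4 5 8 → sum 24
2 4 5 8 22 → sum 41
4 5 8 22 21 → sum 60
5 8 22 21 12 → sum 68
8 22 21 12 10 → sum 73
22 21 12 10 16 → sum 81
21 12 10 16 10 → sum 69
12 10 16 10 24 → sum 72
10 16 10 24 1 → sum 61
16 10 24 1 8 → sum 59
10 24 1 8 12 → sum 55
24 1 8 12 7 → sum 52
Largest of these is 81.

81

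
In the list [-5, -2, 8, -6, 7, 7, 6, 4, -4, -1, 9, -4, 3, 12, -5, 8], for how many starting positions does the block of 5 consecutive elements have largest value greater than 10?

(-5, -2, 8, -6, 7) → max 8
(-2, 8, -6, 7, 7) → max 8
(8, -6, 7, 7, 6) → max 8
(-6, 7, 7, 6, 4) → max 7
(7, 7, 6, 4, -4) → max 7
(7, 6, 4, -4, -1) → max 7
(6, 4, -4, -1, 9) → max 9
(4, -4, -1, 9, -4) → max 9
(-4, -1, 9, -4, 3) → max 9
(-1, 9, -4, 3, 12) → max 12  > 10 ✓
(9, -4, 3, 12, -5) → max 12  > 10 ✓
(-4, 3, 12, -5, 8) → max 12  > 10 ✓
3 windows satisfy the condition.

3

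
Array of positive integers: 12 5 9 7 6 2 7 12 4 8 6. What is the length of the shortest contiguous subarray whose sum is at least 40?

6

add 12: running sum 12 < 40
add 5: running sum 17 < 40
add 9: running sum 26 < 40
add 7: running sum 33 < 40
add 6: running sum 39 < 40
end 5: [12, 5, 9, 7, 6, 2] sum 41, len 6
end 6: [12, 5, 9, 7, 6, 2, 7] sum 48, len 7
end 7: [9, 7, 6, 2, 7, 12] sum 43, len 6
end 8: [9, 7, 6, 2, 7, 12, 4] sum 47, len 7
end 9: [7, 6, 2, 7, 12, 4, 8] sum 46, len 7
end 10: [6, 2, 7, 12, 4, 8, 6] sum 45, len 7
Shortest qualifying length: 6.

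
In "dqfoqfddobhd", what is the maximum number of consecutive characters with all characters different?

4

add d: [d] len 1
add q: [d, q] len 2
add f: [d, q, f] len 3
add o: [d, q, f, o] len 4
add q (repeat q, move left end past it): [f, o, q] len 3
add f (repeat f, move left end past it): [o, q, f] len 3
add d: [o, q, f, d] len 4
add d (repeat d, move left end past it): [d] len 1
add o: [d, o] len 2
add b: [d, o, b] len 3
add h: [d, o, b, h] len 4
add d (repeat d, move left end past it): [o, b, h, d] len 4
Longest all-distinct length: 4.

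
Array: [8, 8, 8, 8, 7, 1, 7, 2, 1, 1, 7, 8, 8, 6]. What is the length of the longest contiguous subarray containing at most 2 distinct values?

[8] 1 distinct, len 1
[8, 8] 1 distinct, len 2
[8, 8, 8] 1 distinct, len 3
[8, 8, 8, 8] 1 distinct, len 4
[8, 8, 8, 8, 7] 2 distinct, len 5
[7, 1] 2 distinct, len 2
[7, 1, 7] 2 distinct, len 3
[7, 2] 2 distinct, len 2
[2, 1] 2 distinct, len 2
[2, 1, 1] 2 distinct, len 3
[1, 1, 7] 2 distinct, len 3
[7, 8] 2 distinct, len 2
[7, 8, 8] 2 distinct, len 3
[8, 8, 6] 2 distinct, len 3
Longest length with ≤2 distinct: 5.

5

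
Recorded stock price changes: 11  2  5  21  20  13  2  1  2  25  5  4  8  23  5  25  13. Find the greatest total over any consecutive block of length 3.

54

Each size-3 window and its sum:
[11, 2, 5] → sum 18
[2, 5, 21] → sum 28
[5, 21, 20] → sum 46
[21, 20, 13] → sum 54
[20, 13, 2] → sum 35
[13, 2, 1] → sum 16
[2, 1, 2] → sum 5
[1, 2, 25] → sum 28
[2, 25, 5] → sum 32
[25, 5, 4] → sum 34
[5, 4, 8] → sum 17
[4, 8, 23] → sum 35
[8, 23, 5] → sum 36
[23, 5, 25] → sum 53
[5, 25, 13] → sum 43
Greatest of these is 54.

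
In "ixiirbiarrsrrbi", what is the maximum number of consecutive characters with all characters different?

4

add i: [i] len 1
add x: [i, x] len 2
add i (repeat i, move left end past it): [x, i] len 2
add i (repeat i, move left end past it): [i] len 1
add r: [i, r] len 2
add b: [i, r, b] len 3
add i (repeat i, move left end past it): [r, b, i] len 3
add a: [r, b, i, a] len 4
add r (repeat r, move left end past it): [b, i, a, r] len 4
add r (repeat r, move left end past it): [r] len 1
add s: [r, s] len 2
add r (repeat r, move left end past it): [s, r] len 2
add r (repeat r, move left end past it): [r] len 1
add b: [r, b] len 2
add i: [r, b, i] len 3
Longest all-distinct length: 4.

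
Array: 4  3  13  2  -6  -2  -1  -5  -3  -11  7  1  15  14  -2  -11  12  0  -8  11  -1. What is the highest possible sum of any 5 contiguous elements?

35

Window sums for each of the 17 positions:
[4, 3, 13, 2, -6] → sum 16
[3, 13, 2, -6, -2] → sum 10
[13, 2, -6, -2, -1] → sum 6
[2, -6, -2, -1, -5] → sum -12
[-6, -2, -1, -5, -3] → sum -17
[-2, -1, -5, -3, -11] → sum -22
[-1, -5, -3, -11, 7] → sum -13
[-5, -3, -11, 7, 1] → sum -11
[-3, -11, 7, 1, 15] → sum 9
[-11, 7, 1, 15, 14] → sum 26
[7, 1, 15, 14, -2] → sum 35
[1, 15, 14, -2, -11] → sum 17
[15, 14, -2, -11, 12] → sum 28
[14, -2, -11, 12, 0] → sum 13
[-2, -11, 12, 0, -8] → sum -9
[-11, 12, 0, -8, 11] → sum 4
[12, 0, -8, 11, -1] → sum 14
Highest of these is 35.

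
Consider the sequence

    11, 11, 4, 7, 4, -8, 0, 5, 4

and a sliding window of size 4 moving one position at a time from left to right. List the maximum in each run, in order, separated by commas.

Sliding a size-4 window across the 9 values:
(11, 11, 4, 7) → max 11
(11, 4, 7, 4) → max 11
(4, 7, 4, -8) → max 7
(7, 4, -8, 0) → max 7
(4, -8, 0, 5) → max 5
(-8, 0, 5, 4) → max 5

11, 11, 7, 7, 5, 5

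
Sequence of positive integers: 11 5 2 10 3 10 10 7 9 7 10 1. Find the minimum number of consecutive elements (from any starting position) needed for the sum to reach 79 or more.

add 11: running sum 11 < 79
add 5: running sum 16 < 79
add 2: running sum 18 < 79
add 10: running sum 28 < 79
add 3: running sum 31 < 79
add 10: running sum 41 < 79
add 10: running sum 51 < 79
add 7: running sum 58 < 79
add 9: running sum 67 < 79
add 7: running sum 74 < 79
add 10: shortest ending here [11, 5, 2, 10, 3, 10, 10, 7, 9, 7, 10] sum 84, len 11
add 1: shortest ending here [11, 5, 2, 10, 3, 10, 10, 7, 9, 7, 10, 1] sum 85, len 12
Shortest qualifying length: 11.

11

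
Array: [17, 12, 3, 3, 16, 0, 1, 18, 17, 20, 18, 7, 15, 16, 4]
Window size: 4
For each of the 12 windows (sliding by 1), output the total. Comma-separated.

35, 34, 22, 20, 35, 36, 56, 73, 62, 60, 56, 42

[17, 12, 3, 3] → sum 35
[12, 3, 3, 16] → sum 34
[3, 3, 16, 0] → sum 22
[3, 16, 0, 1] → sum 20
[16, 0, 1, 18] → sum 35
[0, 1, 18, 17] → sum 36
[1, 18, 17, 20] → sum 56
[18, 17, 20, 18] → sum 73
[17, 20, 18, 7] → sum 62
[20, 18, 7, 15] → sum 60
[18, 7, 15, 16] → sum 56
[7, 15, 16, 4] → sum 42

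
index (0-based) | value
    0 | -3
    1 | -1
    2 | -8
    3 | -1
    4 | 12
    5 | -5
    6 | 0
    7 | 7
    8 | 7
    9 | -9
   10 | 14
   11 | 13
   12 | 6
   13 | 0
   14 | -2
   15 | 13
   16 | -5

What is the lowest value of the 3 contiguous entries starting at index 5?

-5

Elements at indices 5..7: -5, 0, 7
min(-5, 0, 7) = -5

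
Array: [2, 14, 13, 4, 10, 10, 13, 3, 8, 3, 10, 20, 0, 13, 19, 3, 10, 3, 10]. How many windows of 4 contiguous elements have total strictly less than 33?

3

2 14 13 4 → sum 33
14 13 4 10 → sum 41
13 4 10 10 → sum 37
4 10 10 13 → sum 37
10 10 13 3 → sum 36
10 13 3 8 → sum 34
13 3 8 3 → sum 27  < 33 ✓
3 8 3 10 → sum 24  < 33 ✓
8 3 10 20 → sum 41
3 10 20 0 → sum 33
10 20 0 13 → sum 43
20 0 13 19 → sum 52
0 13 19 3 → sum 35
13 19 3 10 → sum 45
19 3 10 3 → sum 35
3 10 3 10 → sum 26  < 33 ✓
3 windows satisfy the condition.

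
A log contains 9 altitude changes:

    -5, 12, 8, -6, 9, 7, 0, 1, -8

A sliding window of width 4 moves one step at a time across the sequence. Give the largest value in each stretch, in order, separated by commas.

12, 12, 9, 9, 9, 7

Sliding a size-4 window across the 9 values:
[-5, 12, 8, -6] → max 12
[12, 8, -6, 9] → max 12
[8, -6, 9, 7] → max 9
[-6, 9, 7, 0] → max 9
[9, 7, 0, 1] → max 9
[7, 0, 1, -8] → max 7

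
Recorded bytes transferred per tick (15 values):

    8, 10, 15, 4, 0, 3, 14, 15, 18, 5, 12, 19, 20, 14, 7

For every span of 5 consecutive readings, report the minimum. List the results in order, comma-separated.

0, 0, 0, 0, 0, 3, 5, 5, 5, 5, 7

Sliding a size-5 window across the 15 values:
[8, 10, 15, 4, 0] → min 0
[10, 15, 4, 0, 3] → min 0
[15, 4, 0, 3, 14] → min 0
[4, 0, 3, 14, 15] → min 0
[0, 3, 14, 15, 18] → min 0
[3, 14, 15, 18, 5] → min 3
[14, 15, 18, 5, 12] → min 5
[15, 18, 5, 12, 19] → min 5
[18, 5, 12, 19, 20] → min 5
[5, 12, 19, 20, 14] → min 5
[12, 19, 20, 14, 7] → min 7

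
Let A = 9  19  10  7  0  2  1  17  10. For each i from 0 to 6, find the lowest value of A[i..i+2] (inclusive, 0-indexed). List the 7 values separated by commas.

9 19 10 → min 9
19 10 7 → min 7
10 7 0 → min 0
7 0 2 → min 0
0 2 1 → min 0
2 1 17 → min 1
1 17 10 → min 1

9, 7, 0, 0, 0, 1, 1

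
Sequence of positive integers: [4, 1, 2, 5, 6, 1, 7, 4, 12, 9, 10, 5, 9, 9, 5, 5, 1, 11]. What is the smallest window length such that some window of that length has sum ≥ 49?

Extend right; whenever the sum reaches 49, record the length and shrink from the left:
add 4: running sum 4 < 49
add 1: running sum 5 < 49
add 2: running sum 7 < 49
add 5: running sum 12 < 49
add 6: running sum 18 < 49
add 1: running sum 19 < 49
add 7: running sum 26 < 49
add 4: running sum 30 < 49
add 12: running sum 42 < 49
end 9: [4, 1, 2, 5, 6, 1, 7, 4, 12, 9] sum 51, len 10
end 10: [6, 1, 7, 4, 12, 9, 10] sum 49, len 7
end 11: [6, 1, 7, 4, 12, 9, 10, 5] sum 54, len 8
end 12: [4, 12, 9, 10, 5, 9] sum 49, len 6
end 13: [12, 9, 10, 5, 9, 9] sum 54, len 6
end 14: [12, 9, 10, 5, 9, 9, 5] sum 59, len 7
end 15: [9, 10, 5, 9, 9, 5, 5] sum 52, len 7
end 16: [9, 10, 5, 9, 9, 5, 5, 1] sum 53, len 8
end 17: [10, 5, 9, 9, 5, 5, 1, 11] sum 55, len 8
Shortest qualifying length: 6.

6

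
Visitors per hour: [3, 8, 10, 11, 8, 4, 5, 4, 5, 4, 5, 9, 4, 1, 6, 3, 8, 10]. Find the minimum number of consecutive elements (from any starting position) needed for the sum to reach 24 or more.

Extend right; whenever the sum reaches 24, record the length and shrink from the left:
add 3: running sum 3 < 24
add 8: running sum 11 < 24
add 10: running sum 21 < 24
add 11: shortest ending here [8, 10, 11] sum 29, len 3
add 8: shortest ending here [10, 11, 8] sum 29, len 3
add 4: shortest ending here [10, 11, 8, 4] sum 33, len 4
add 5: shortest ending here [11, 8, 4, 5] sum 28, len 4
add 4: shortest ending here [11, 8, 4, 5, 4] sum 32, len 5
add 5: shortest ending here [8, 4, 5, 4, 5] sum 26, len 5
add 4: shortest ending here [8, 4, 5, 4, 5, 4] sum 30, len 6
add 5: shortest ending here [4, 5, 4, 5, 4, 5] sum 27, len 6
add 9: shortest ending here [4, 5, 4, 5, 9] sum 27, len 5
add 4: shortest ending here [5, 4, 5, 9, 4] sum 27, len 5
add 1: shortest ending here [5, 4, 5, 9, 4, 1] sum 28, len 6
add 6: shortest ending here [5, 9, 4, 1, 6] sum 25, len 5
add 3: shortest ending here [5, 9, 4, 1, 6, 3] sum 28, len 6
add 8: shortest ending here [9, 4, 1, 6, 3, 8] sum 31, len 6
add 10: shortest ending here [6, 3, 8, 10] sum 27, len 4
Shortest qualifying length: 3.

3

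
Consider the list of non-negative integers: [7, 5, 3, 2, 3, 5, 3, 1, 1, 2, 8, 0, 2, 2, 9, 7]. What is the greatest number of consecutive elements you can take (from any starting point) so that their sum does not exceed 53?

15

→ 7: sum 7, len 1
→ 5: sum 12, len 2
→ 3: sum 15, len 3
→ 2: sum 17, len 4
→ 3: sum 20, len 5
→ 5: sum 25, len 6
→ 3: sum 28, len 7
→ 1: sum 29, len 8
→ 1: sum 30, len 9
→ 2: sum 32, len 10
→ 8: sum 40, len 11
→ 0: sum 40, len 12
→ 2: sum 42, len 13
→ 2: sum 44, len 14
→ 9: sum 53, len 15
→ 7 (dropped 7): sum 53, len 15
Longest length seen: 15.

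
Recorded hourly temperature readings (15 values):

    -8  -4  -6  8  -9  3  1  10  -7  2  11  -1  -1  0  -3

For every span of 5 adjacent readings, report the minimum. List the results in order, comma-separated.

-9, -9, -9, -9, -9, -7, -7, -7, -7, -1, -3

Sliding a size-5 window across the 15 values:
-8 -4 -6 8 -9 → min -9
-4 -6 8 -9 3 → min -9
-6 8 -9 3 1 → min -9
8 -9 3 1 10 → min -9
-9 3 1 10 -7 → min -9
3 1 10 -7 2 → min -7
1 10 -7 2 11 → min -7
10 -7 2 11 -1 → min -7
-7 2 11 -1 -1 → min -7
2 11 -1 -1 0 → min -1
11 -1 -1 0 -3 → min -3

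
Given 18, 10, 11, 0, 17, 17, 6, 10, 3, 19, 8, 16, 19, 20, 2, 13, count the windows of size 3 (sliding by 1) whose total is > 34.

[18, 10, 11] → sum 39  > 34 ✓
[10, 11, 0] → sum 21
[11, 0, 17] → sum 28
[0, 17, 17] → sum 34
[17, 17, 6] → sum 40  > 34 ✓
[17, 6, 10] → sum 33
[6, 10, 3] → sum 19
[10, 3, 19] → sum 32
[3, 19, 8] → sum 30
[19, 8, 16] → sum 43  > 34 ✓
[8, 16, 19] → sum 43  > 34 ✓
[16, 19, 20] → sum 55  > 34 ✓
[19, 20, 2] → sum 41  > 34 ✓
[20, 2, 13] → sum 35  > 34 ✓
7 windows satisfy the condition.

7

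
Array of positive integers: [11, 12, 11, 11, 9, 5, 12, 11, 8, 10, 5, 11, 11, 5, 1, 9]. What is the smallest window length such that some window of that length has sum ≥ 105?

11

add 11: running sum 11 < 105
add 12: running sum 23 < 105
add 11: running sum 34 < 105
add 11: running sum 45 < 105
add 9: running sum 54 < 105
add 5: running sum 59 < 105
add 12: running sum 71 < 105
add 11: running sum 82 < 105
add 8: running sum 90 < 105
add 10: running sum 100 < 105
add 5: shortest ending here [11, 12, 11, 11, 9, 5, 12, 11, 8, 10, 5] sum 105, len 11
add 11: shortest ending here [12, 11, 11, 9, 5, 12, 11, 8, 10, 5, 11] sum 105, len 11
add 11: shortest ending here [12, 11, 11, 9, 5, 12, 11, 8, 10, 5, 11, 11] sum 116, len 12
add 5: shortest ending here [11, 11, 9, 5, 12, 11, 8, 10, 5, 11, 11, 5] sum 109, len 12
add 1: shortest ending here [11, 11, 9, 5, 12, 11, 8, 10, 5, 11, 11, 5, 1] sum 110, len 13
add 9: shortest ending here [11, 9, 5, 12, 11, 8, 10, 5, 11, 11, 5, 1, 9] sum 108, len 13
Shortest qualifying length: 11.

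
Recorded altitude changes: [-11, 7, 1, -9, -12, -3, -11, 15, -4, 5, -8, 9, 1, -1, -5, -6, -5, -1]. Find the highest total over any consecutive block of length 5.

[-11, 7, 1, -9, -12] → sum -24
[7, 1, -9, -12, -3] → sum -16
[1, -9, -12, -3, -11] → sum -34
[-9, -12, -3, -11, 15] → sum -20
[-12, -3, -11, 15, -4] → sum -15
[-3, -11, 15, -4, 5] → sum 2
[-11, 15, -4, 5, -8] → sum -3
[15, -4, 5, -8, 9] → sum 17
[-4, 5, -8, 9, 1] → sum 3
[5, -8, 9, 1, -1] → sum 6
[-8, 9, 1, -1, -5] → sum -4
[9, 1, -1, -5, -6] → sum -2
[1, -1, -5, -6, -5] → sum -16
[-1, -5, -6, -5, -1] → sum -18
Highest of these is 17.

17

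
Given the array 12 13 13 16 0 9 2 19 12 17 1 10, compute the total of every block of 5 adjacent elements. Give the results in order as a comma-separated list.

54, 51, 40, 46, 42, 59, 51, 59

[12, 13, 13, 16, 0] → sum 54
[13, 13, 16, 0, 9] → sum 51
[13, 16, 0, 9, 2] → sum 40
[16, 0, 9, 2, 19] → sum 46
[0, 9, 2, 19, 12] → sum 42
[9, 2, 19, 12, 17] → sum 59
[2, 19, 12, 17, 1] → sum 51
[19, 12, 17, 1, 10] → sum 59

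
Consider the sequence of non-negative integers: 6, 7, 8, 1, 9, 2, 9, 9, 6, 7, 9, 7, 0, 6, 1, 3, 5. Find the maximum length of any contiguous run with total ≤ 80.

14

Extend to the right; shrink from the left whenever the sum exceeds 80:
add 6: [6] sum 6, len 1
add 7: [6, 7] sum 13, len 2
add 8: [6, 7, 8] sum 21, len 3
add 1: [6, 7, 8, 1] sum 22, len 4
add 9: [6, 7, 8, 1, 9] sum 31, len 5
add 2: [6, 7, 8, 1, 9, 2] sum 33, len 6
add 9: [6, 7, 8, 1, 9, 2, 9] sum 42, len 7
add 9: [6, 7, 8, 1, 9, 2, 9, 9] sum 51, len 8
add 6: [6, 7, 8, 1, 9, 2, 9, 9, 6] sum 57, len 9
add 7: [6, 7, 8, 1, 9, 2, 9, 9, 6, 7] sum 64, len 10
add 9: [6, 7, 8, 1, 9, 2, 9, 9, 6, 7, 9] sum 73, len 11
add 7: [6, 7, 8, 1, 9, 2, 9, 9, 6, 7, 9, 7] sum 80, len 12
add 0: [6, 7, 8, 1, 9, 2, 9, 9, 6, 7, 9, 7, 0] sum 80, len 13
add 6: [7, 8, 1, 9, 2, 9, 9, 6, 7, 9, 7, 0, 6] sum 80, len 13
add 1: [8, 1, 9, 2, 9, 9, 6, 7, 9, 7, 0, 6, 1] sum 74, len 13
add 3: [8, 1, 9, 2, 9, 9, 6, 7, 9, 7, 0, 6, 1, 3] sum 77, len 14
add 5: [1, 9, 2, 9, 9, 6, 7, 9, 7, 0, 6, 1, 3, 5] sum 74, len 14
Longest length seen: 14.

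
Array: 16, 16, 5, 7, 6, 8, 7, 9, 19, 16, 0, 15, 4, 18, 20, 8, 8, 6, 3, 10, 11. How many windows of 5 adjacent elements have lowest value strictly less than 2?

[16, 16, 5, 7, 6] → min 5
[16, 5, 7, 6, 8] → min 5
[5, 7, 6, 8, 7] → min 5
[7, 6, 8, 7, 9] → min 6
[6, 8, 7, 9, 19] → min 6
[8, 7, 9, 19, 16] → min 7
[7, 9, 19, 16, 0] → min 0  < 2 ✓
[9, 19, 16, 0, 15] → min 0  < 2 ✓
[19, 16, 0, 15, 4] → min 0  < 2 ✓
[16, 0, 15, 4, 18] → min 0  < 2 ✓
[0, 15, 4, 18, 20] → min 0  < 2 ✓
[15, 4, 18, 20, 8] → min 4
[4, 18, 20, 8, 8] → min 4
[18, 20, 8, 8, 6] → min 6
[20, 8, 8, 6, 3] → min 3
[8, 8, 6, 3, 10] → min 3
[8, 6, 3, 10, 11] → min 3
5 windows satisfy the condition.

5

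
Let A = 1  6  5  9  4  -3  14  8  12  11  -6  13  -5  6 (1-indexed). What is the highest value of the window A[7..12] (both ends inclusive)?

Elements at indices 7..12: 14, 8, 12, 11, -6, 13
max(14, 8, 12, 11, -6, 13) = 14

14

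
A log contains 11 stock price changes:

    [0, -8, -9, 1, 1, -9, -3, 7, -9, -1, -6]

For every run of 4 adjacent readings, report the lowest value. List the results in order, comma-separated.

-9, -9, -9, -9, -9, -9, -9, -9

[0, -8, -9, 1] → min -9
[-8, -9, 1, 1] → min -9
[-9, 1, 1, -9] → min -9
[1, 1, -9, -3] → min -9
[1, -9, -3, 7] → min -9
[-9, -3, 7, -9] → min -9
[-3, 7, -9, -1] → min -9
[7, -9, -1, -6] → min -9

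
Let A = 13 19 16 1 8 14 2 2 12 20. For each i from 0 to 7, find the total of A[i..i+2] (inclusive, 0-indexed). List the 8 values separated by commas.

[13, 19, 16] → sum 48
[19, 16, 1] → sum 36
[16, 1, 8] → sum 25
[1, 8, 14] → sum 23
[8, 14, 2] → sum 24
[14, 2, 2] → sum 18
[2, 2, 12] → sum 16
[2, 12, 20] → sum 34

48, 36, 25, 23, 24, 18, 16, 34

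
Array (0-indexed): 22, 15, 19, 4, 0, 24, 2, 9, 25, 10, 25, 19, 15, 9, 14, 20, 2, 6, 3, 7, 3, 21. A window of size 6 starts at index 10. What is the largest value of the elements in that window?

Elements at indices 10..15: 25, 19, 15, 9, 14, 20
max(25, 19, 15, 9, 14, 20) = 25

25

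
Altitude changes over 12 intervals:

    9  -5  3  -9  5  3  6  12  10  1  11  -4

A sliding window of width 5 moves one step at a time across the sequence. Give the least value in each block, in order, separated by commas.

-9, -9, -9, -9, 3, 1, 1, -4

(9, -5, 3, -9, 5) → min -9
(-5, 3, -9, 5, 3) → min -9
(3, -9, 5, 3, 6) → min -9
(-9, 5, 3, 6, 12) → min -9
(5, 3, 6, 12, 10) → min 3
(3, 6, 12, 10, 1) → min 1
(6, 12, 10, 1, 11) → min 1
(12, 10, 1, 11, -4) → min -4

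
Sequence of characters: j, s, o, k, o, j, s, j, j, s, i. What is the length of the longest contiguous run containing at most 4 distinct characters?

Extend right; when distinct count exceeds 4, shrink from the left:
add j: window [j] (1 distinct), len 1
add s: window [j, s] (2 distinct), len 2
add o: window [j, s, o] (3 distinct), len 3
add k: window [j, s, o, k] (4 distinct), len 4
add o: window [j, s, o, k, o] (4 distinct), len 5
add j: window [j, s, o, k, o, j] (4 distinct), len 6
add s: window [j, s, o, k, o, j, s] (4 distinct), len 7
add j: window [j, s, o, k, o, j, s, j] (4 distinct), len 8
add j: window [j, s, o, k, o, j, s, j, j] (4 distinct), len 9
add s: window [j, s, o, k, o, j, s, j, j, s] (4 distinct), len 10
add i: window [o, j, s, j, j, s, i] (4 distinct), len 7
Longest length with ≤4 distinct: 10.

10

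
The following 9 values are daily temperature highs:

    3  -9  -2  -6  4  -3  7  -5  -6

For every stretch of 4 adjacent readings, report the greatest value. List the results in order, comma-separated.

3, 4, 4, 7, 7, 7

[3, -9, -2, -6] → max 3
[-9, -2, -6, 4] → max 4
[-2, -6, 4, -3] → max 4
[-6, 4, -3, 7] → max 7
[4, -3, 7, -5] → max 7
[-3, 7, -5, -6] → max 7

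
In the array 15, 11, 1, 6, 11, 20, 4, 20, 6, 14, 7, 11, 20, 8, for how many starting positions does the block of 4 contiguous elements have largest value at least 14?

10

[15, 11, 1, 6] → max 15  ≥ 14 ✓
[11, 1, 6, 11] → max 11
[1, 6, 11, 20] → max 20  ≥ 14 ✓
[6, 11, 20, 4] → max 20  ≥ 14 ✓
[11, 20, 4, 20] → max 20  ≥ 14 ✓
[20, 4, 20, 6] → max 20  ≥ 14 ✓
[4, 20, 6, 14] → max 20  ≥ 14 ✓
[20, 6, 14, 7] → max 20  ≥ 14 ✓
[6, 14, 7, 11] → max 14  ≥ 14 ✓
[14, 7, 11, 20] → max 20  ≥ 14 ✓
[7, 11, 20, 8] → max 20  ≥ 14 ✓
10 windows satisfy the condition.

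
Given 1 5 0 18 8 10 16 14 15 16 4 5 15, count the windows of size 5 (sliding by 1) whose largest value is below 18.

[1, 5, 0, 18, 8] → max 18
[5, 0, 18, 8, 10] → max 18
[0, 18, 8, 10, 16] → max 18
[18, 8, 10, 16, 14] → max 18
[8, 10, 16, 14, 15] → max 16  < 18 ✓
[10, 16, 14, 15, 16] → max 16  < 18 ✓
[16, 14, 15, 16, 4] → max 16  < 18 ✓
[14, 15, 16, 4, 5] → max 16  < 18 ✓
[15, 16, 4, 5, 15] → max 16  < 18 ✓
5 windows satisfy the condition.

5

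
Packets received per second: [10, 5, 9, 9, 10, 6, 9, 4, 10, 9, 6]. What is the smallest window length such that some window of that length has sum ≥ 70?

9

add 10: running sum 10 < 70
add 5: running sum 15 < 70
add 9: running sum 24 < 70
add 9: running sum 33 < 70
add 10: running sum 43 < 70
add 6: running sum 49 < 70
add 9: running sum 58 < 70
add 4: running sum 62 < 70
end 8: [10, 5, 9, 9, 10, 6, 9, 4, 10] sum 72, len 9
end 9: [5, 9, 9, 10, 6, 9, 4, 10, 9] sum 71, len 9
end 10: [9, 9, 10, 6, 9, 4, 10, 9, 6] sum 72, len 9
Shortest qualifying length: 9.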